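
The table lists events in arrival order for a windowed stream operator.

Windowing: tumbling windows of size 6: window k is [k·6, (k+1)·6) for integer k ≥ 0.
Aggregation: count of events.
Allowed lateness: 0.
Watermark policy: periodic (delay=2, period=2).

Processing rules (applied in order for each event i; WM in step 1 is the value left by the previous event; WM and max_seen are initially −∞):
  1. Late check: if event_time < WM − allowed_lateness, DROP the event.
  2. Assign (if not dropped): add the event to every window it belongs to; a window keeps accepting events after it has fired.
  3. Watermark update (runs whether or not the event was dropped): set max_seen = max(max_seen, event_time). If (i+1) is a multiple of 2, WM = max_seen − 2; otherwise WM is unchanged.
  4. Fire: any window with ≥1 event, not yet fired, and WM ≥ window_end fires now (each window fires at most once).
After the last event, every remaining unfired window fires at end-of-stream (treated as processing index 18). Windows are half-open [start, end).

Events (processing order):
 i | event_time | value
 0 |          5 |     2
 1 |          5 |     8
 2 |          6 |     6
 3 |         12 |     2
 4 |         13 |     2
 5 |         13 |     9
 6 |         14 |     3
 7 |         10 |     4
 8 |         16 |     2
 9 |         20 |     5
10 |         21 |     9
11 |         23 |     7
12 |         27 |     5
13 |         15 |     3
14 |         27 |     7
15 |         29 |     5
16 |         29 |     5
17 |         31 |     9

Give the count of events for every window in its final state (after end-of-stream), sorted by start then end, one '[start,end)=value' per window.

[0,6)=2 [6,12)=1 [12,18)=5 [18,24)=3 [24,30)=4 [30,36)=1

i=0 t=5 v=2: → [0,6); WM=−∞
i=1 t=5 v=8: → [0,6); WM=3
i=2 t=6 v=6: → [6,12); WM=3
i=3 t=12 v=2: → [12,18); WM=10; [0,6) fires=2
i=4 t=13 v=2: → [12,18); WM=10
i=5 t=13 v=9: → [12,18); WM=11
i=6 t=14 v=3: → [12,18); WM=11
i=7 t=10 v=4: DROP (t<11-0); WM=12; [6,12) fires=1
i=8 t=16 v=2: → [12,18); WM=12
i=9 t=20 v=5: → [18,24); WM=18; [12,18) fires=5
i=10 t=21 v=9: → [18,24); WM=18
i=11 t=23 v=7: → [18,24); WM=21
i=12 t=27 v=5: → [24,30); WM=21
i=13 t=15 v=3: DROP (t<21-0); WM=25; [18,24) fires=3
i=14 t=27 v=7: → [24,30); WM=25
i=15 t=29 v=5: → [24,30); WM=27
i=16 t=29 v=5: → [24,30); WM=27
i=17 t=31 v=9: → [30,36); WM=29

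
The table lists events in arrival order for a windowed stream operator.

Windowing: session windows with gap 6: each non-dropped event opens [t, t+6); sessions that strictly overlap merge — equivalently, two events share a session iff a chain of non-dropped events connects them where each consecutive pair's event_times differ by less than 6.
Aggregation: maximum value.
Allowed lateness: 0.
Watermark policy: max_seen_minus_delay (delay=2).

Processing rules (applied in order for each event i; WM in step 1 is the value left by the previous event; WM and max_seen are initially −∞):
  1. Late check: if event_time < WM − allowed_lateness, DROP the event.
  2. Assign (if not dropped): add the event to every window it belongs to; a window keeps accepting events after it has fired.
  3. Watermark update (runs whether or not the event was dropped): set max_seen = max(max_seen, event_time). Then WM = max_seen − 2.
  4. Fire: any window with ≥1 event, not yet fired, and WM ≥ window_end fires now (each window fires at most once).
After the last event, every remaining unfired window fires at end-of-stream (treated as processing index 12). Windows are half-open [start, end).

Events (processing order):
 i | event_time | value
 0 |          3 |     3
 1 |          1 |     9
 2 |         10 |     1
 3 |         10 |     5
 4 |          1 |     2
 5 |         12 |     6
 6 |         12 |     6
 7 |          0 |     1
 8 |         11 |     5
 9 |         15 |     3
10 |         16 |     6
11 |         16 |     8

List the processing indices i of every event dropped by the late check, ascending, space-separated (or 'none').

4 7

i=0 t=3 v=3: → [3,9); WM=1
i=1 t=1 v=9: → [1,9); WM=1
i=2 t=10 v=1: → [10,16); WM=8
i=3 t=10 v=5: → [10,16); WM=8
i=4 t=1 v=2: DROP (t<8-0); WM=8
i=5 t=12 v=6: → [10,18); WM=10
i=6 t=12 v=6: → [10,18); WM=10
i=7 t=0 v=1: DROP (t<10-0); WM=10
i=8 t=11 v=5: → [10,18); WM=10
i=9 t=15 v=3: → [10,21); WM=13
i=10 t=16 v=6: → [10,22); WM=14
i=11 t=16 v=8: → [10,22); WM=14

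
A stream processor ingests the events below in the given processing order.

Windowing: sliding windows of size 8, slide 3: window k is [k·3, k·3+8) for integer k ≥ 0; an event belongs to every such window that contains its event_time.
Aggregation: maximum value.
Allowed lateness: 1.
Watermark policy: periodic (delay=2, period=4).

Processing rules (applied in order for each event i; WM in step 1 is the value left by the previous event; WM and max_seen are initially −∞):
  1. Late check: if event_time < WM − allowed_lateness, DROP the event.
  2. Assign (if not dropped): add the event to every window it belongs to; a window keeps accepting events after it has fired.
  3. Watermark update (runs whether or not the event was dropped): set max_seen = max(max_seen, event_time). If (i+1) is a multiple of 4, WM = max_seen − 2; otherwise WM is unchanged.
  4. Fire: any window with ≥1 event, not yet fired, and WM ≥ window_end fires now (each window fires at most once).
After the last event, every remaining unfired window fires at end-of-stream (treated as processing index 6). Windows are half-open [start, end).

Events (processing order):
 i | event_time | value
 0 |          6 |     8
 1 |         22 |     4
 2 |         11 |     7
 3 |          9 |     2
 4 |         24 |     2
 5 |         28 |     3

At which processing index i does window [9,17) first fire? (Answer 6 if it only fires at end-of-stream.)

3

i=0 t=6 v=8: → [6,14),[3,11),[0,8); WM=−∞
i=1 t=22 v=4: → [21,29),[18,26),[15,23); WM=−∞
i=2 t=11 v=7: → [9,17),[6,14); WM=−∞
i=3 t=9 v=2: → [9,17),[6,14),[3,11); WM=20; [0,8) fires=8 [3,11) fires=8 [6,14) fires=8 [9,17) fires=7
i=4 t=24 v=2: → [24,32),[21,29),[18,26); WM=20
i=5 t=28 v=3: → [27,35),[24,32),[21,29); WM=20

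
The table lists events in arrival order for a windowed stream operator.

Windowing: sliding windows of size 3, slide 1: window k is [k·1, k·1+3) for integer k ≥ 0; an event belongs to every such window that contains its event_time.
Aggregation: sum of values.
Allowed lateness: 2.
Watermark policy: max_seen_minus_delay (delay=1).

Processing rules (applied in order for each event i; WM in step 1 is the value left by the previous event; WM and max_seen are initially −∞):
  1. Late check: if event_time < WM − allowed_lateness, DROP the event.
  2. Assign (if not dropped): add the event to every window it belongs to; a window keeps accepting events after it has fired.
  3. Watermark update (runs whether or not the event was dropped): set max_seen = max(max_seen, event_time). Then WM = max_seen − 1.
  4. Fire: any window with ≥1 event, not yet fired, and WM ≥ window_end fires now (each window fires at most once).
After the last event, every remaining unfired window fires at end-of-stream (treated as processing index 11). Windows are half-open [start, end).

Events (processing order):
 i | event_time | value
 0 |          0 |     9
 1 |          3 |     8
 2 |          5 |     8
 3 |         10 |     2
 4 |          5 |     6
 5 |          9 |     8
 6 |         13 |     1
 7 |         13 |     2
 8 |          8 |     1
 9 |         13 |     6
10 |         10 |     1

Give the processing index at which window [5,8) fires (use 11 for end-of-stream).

i=0 t=0 v=9: → [0,3); WM=-1
i=1 t=3 v=8: → [3,6),[2,5),[1,4); WM=2
i=2 t=5 v=8: → [5,8),[4,7),[3,6); WM=4; [0,3) fires=9 [1,4) fires=8
i=3 t=10 v=2: → [10,13),[9,12),[8,11); WM=9; [2,5) fires=8 [3,6) fires=16 [4,7) fires=8 [5,8) fires=8
i=4 t=5 v=6: DROP (t<9-2); WM=9
i=5 t=9 v=8: → [9,12),[8,11),[7,10); WM=9
i=6 t=13 v=1: → [13,16),[12,15),[11,14); WM=12; [7,10) fires=8 [8,11) fires=10 [9,12) fires=10
i=7 t=13 v=2: → [13,16),[12,15),[11,14); WM=12
i=8 t=8 v=1: DROP (t<12-2); WM=12
i=9 t=13 v=6: → [13,16),[12,15),[11,14); WM=12
i=10 t=10 v=1: → [10,13),[9,12),[8,11); WM=12

3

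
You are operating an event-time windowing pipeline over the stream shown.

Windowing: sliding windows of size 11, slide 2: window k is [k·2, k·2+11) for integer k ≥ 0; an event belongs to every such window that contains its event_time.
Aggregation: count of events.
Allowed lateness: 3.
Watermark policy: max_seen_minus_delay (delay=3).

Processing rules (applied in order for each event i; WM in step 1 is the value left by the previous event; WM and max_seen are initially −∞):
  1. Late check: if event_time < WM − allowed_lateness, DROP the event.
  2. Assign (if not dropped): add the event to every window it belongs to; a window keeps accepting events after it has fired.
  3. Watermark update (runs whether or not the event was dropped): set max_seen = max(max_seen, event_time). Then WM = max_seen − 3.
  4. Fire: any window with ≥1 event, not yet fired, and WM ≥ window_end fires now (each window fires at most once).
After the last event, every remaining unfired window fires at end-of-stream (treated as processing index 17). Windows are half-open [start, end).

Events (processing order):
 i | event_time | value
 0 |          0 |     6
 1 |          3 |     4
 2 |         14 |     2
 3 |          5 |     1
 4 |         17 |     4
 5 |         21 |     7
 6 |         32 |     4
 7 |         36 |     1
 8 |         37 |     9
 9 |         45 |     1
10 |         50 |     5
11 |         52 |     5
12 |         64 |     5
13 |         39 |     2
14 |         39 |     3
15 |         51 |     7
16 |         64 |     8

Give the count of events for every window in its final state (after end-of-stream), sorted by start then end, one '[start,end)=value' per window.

[0,11)=2 [2,13)=1 [4,15)=1 [6,17)=1 [8,19)=2 [10,21)=2 [12,23)=3 [14,25)=3 [16,27)=2 [18,29)=1 [20,31)=1 [22,33)=1 [24,35)=1 [26,37)=2 [28,39)=3 [30,41)=3 [32,43)=3 [34,45)=2 [36,47)=3 [38,49)=1 [40,51)=2 [42,53)=3 [44,55)=3 [46,57)=2 [48,59)=2 [50,61)=2 [52,63)=1 [54,65)=2 [56,67)=2 [58,69)=2 [60,71)=2 [62,73)=2 [64,75)=2

i=0 t=0 v=6: → [0,11); WM=-3
i=1 t=3 v=4: → [2,13),[0,11); WM=0
i=2 t=14 v=2: → [14,25),[12,23),[10,21),[8,19),[6,17),[4,15); WM=11; [0,11) fires=2
i=3 t=5 v=1: DROP (t<11-3); WM=11
i=4 t=17 v=4: → [16,27),[14,25),[12,23),[10,21),[8,19); WM=14; [2,13) fires=1
i=5 t=21 v=7: → [20,31),[18,29),[16,27),[14,25),[12,23); WM=18; [4,15) fires=1 [6,17) fires=1
i=6 t=32 v=4: → [32,43),[30,41),[28,39),[26,37),[24,35),[22,33); WM=29; [8,19) fires=2 [10,21) fires=2 [12,23) fires=3 [14,25) fires=3 [16,27) fires=2 [18,29) fires=1
i=7 t=36 v=1: → [36,47),[34,45),[32,43),[30,41),[28,39),[26,37); WM=33; [20,31) fires=1 [22,33) fires=1
i=8 t=37 v=9: → [36,47),[34,45),[32,43),[30,41),[28,39); WM=34
i=9 t=45 v=1: → [44,55),[42,53),[40,51),[38,49),[36,47); WM=42; [24,35) fires=1 [26,37) fires=2 [28,39) fires=3 [30,41) fires=3
i=10 t=50 v=5: → [50,61),[48,59),[46,57),[44,55),[42,53),[40,51); WM=47; [32,43) fires=3 [34,45) fires=2 [36,47) fires=3
i=11 t=52 v=5: → [52,63),[50,61),[48,59),[46,57),[44,55),[42,53); WM=49; [38,49) fires=1
i=12 t=64 v=5: → [64,75),[62,73),[60,71),[58,69),[56,67),[54,65); WM=61; [40,51) fires=2 [42,53) fires=3 [44,55) fires=3 [46,57) fires=2 [48,59) fires=2 [50,61) fires=2
i=13 t=39 v=2: DROP (t<61-3); WM=61
i=14 t=39 v=3: DROP (t<61-3); WM=61
i=15 t=51 v=7: DROP (t<61-3); WM=61
i=16 t=64 v=8: → [64,75),[62,73),[60,71),[58,69),[56,67),[54,65); WM=61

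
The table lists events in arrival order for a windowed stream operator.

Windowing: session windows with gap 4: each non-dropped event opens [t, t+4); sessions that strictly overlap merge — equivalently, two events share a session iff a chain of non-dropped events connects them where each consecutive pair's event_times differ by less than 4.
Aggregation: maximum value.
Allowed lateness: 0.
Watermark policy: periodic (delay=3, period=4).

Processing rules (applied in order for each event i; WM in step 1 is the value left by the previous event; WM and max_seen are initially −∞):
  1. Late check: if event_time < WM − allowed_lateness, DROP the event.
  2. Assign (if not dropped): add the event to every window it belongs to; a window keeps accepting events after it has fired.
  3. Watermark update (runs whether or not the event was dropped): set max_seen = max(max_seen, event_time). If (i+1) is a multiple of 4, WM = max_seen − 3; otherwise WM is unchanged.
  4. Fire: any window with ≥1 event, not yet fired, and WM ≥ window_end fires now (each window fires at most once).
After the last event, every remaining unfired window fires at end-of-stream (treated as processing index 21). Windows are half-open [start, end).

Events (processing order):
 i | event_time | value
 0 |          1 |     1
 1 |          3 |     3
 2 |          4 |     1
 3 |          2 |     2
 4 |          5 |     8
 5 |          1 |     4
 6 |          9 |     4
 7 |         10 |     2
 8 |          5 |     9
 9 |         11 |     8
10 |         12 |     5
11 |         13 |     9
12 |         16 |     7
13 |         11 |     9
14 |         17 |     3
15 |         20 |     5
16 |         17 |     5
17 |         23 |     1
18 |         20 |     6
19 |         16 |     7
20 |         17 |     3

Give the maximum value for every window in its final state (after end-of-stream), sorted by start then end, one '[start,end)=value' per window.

i=0 t=1 v=1: → [1,5); WM=−∞
i=1 t=3 v=3: → [1,7); WM=−∞
i=2 t=4 v=1: → [1,8); WM=−∞
i=3 t=2 v=2: → [1,8); WM=1
i=4 t=5 v=8: → [1,9); WM=1
i=5 t=1 v=4: → [1,9); WM=1
i=6 t=9 v=4: → [9,13); WM=1
i=7 t=10 v=2: → [9,14); WM=7
i=8 t=5 v=9: DROP (t<7-0); WM=7
i=9 t=11 v=8: → [9,15); WM=7
i=10 t=12 v=5: → [9,16); WM=7
i=11 t=13 v=9: → [9,17); WM=10
i=12 t=16 v=7: → [9,20); WM=10
i=13 t=11 v=9: → [9,20); WM=10
i=14 t=17 v=3: → [9,21); WM=10
i=15 t=20 v=5: → [9,24); WM=17
i=16 t=17 v=5: → [9,24); WM=17
i=17 t=23 v=1: → [9,27); WM=17
i=18 t=20 v=6: → [9,27); WM=17
i=19 t=16 v=7: DROP (t<17-0); WM=20
i=20 t=17 v=3: DROP (t<20-0); WM=20

[1,9)=8 [9,27)=9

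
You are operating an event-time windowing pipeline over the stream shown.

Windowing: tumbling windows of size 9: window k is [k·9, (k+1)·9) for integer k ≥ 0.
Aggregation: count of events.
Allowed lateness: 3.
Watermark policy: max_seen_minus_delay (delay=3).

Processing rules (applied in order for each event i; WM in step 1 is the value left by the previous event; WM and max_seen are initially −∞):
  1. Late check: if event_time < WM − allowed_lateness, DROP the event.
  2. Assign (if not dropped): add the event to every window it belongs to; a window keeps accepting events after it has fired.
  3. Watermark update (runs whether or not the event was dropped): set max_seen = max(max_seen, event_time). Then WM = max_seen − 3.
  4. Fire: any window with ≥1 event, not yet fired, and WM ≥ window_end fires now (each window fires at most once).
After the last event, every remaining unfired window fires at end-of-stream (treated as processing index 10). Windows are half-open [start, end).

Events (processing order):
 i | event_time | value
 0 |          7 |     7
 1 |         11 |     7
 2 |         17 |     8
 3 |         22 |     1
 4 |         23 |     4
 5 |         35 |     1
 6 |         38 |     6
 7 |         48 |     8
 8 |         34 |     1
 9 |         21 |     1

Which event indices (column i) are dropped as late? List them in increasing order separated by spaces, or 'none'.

8 9

i=0 t=7 v=7: → [0,9); WM=4
i=1 t=11 v=7: → [9,18); WM=8
i=2 t=17 v=8: → [9,18); WM=14; [0,9) fires=1
i=3 t=22 v=1: → [18,27); WM=19; [9,18) fires=2
i=4 t=23 v=4: → [18,27); WM=20
i=5 t=35 v=1: → [27,36); WM=32; [18,27) fires=2
i=6 t=38 v=6: → [36,45); WM=35
i=7 t=48 v=8: → [45,54); WM=45; [27,36) fires=1 [36,45) fires=1
i=8 t=34 v=1: DROP (t<45-3); WM=45
i=9 t=21 v=1: DROP (t<45-3); WM=45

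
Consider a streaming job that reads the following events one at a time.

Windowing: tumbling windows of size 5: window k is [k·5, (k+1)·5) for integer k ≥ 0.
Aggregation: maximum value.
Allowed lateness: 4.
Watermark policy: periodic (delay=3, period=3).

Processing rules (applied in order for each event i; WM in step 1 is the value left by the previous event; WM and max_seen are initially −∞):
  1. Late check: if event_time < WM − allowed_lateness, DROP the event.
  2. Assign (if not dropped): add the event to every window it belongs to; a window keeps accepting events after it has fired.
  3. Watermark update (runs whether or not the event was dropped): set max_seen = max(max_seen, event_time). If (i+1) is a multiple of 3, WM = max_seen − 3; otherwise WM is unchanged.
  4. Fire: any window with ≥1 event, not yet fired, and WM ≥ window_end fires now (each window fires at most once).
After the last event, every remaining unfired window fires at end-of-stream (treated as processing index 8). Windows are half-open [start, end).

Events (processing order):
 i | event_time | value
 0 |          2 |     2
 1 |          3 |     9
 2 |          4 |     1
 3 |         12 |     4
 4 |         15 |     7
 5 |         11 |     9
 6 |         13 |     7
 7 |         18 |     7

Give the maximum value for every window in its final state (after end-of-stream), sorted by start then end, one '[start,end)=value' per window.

[0,5)=9 [10,15)=9 [15,20)=7

i=0 t=2 v=2: → [0,5); WM=−∞
i=1 t=3 v=9: → [0,5); WM=−∞
i=2 t=4 v=1: → [0,5); WM=1
i=3 t=12 v=4: → [10,15); WM=1
i=4 t=15 v=7: → [15,20); WM=1
i=5 t=11 v=9: → [10,15); WM=12; [0,5) fires=9
i=6 t=13 v=7: → [10,15); WM=12
i=7 t=18 v=7: → [15,20); WM=12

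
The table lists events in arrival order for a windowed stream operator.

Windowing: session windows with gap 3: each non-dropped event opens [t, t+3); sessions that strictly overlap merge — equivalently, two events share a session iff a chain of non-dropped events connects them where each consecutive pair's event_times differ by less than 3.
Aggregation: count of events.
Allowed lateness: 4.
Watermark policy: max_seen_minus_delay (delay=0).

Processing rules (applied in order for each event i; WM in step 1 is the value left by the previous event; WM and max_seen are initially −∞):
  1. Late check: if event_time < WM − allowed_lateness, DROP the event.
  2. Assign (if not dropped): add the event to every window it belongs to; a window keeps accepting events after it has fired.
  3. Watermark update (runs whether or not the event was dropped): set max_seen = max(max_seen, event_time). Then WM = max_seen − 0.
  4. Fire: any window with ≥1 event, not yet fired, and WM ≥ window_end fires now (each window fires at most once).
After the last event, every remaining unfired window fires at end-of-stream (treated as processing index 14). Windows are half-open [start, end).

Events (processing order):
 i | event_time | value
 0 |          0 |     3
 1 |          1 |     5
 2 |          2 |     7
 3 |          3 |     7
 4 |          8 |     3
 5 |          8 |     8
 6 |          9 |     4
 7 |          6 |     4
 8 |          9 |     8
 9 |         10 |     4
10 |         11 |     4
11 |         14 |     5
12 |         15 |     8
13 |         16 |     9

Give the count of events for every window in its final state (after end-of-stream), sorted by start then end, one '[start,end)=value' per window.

i=0 t=0 v=3: → [0,3); WM=0
i=1 t=1 v=5: → [0,4); WM=1
i=2 t=2 v=7: → [0,5); WM=2
i=3 t=3 v=7: → [0,6); WM=3
i=4 t=8 v=3: → [8,11); WM=8
i=5 t=8 v=8: → [8,11); WM=8
i=6 t=9 v=4: → [8,12); WM=9
i=7 t=6 v=4: → [6,12); WM=9
i=8 t=9 v=8: → [6,12); WM=9
i=9 t=10 v=4: → [6,13); WM=10
i=10 t=11 v=4: → [6,14); WM=11
i=11 t=14 v=5: → [14,17); WM=14
i=12 t=15 v=8: → [14,18); WM=15
i=13 t=16 v=9: → [14,19); WM=16

[0,6)=4 [6,14)=7 [14,19)=3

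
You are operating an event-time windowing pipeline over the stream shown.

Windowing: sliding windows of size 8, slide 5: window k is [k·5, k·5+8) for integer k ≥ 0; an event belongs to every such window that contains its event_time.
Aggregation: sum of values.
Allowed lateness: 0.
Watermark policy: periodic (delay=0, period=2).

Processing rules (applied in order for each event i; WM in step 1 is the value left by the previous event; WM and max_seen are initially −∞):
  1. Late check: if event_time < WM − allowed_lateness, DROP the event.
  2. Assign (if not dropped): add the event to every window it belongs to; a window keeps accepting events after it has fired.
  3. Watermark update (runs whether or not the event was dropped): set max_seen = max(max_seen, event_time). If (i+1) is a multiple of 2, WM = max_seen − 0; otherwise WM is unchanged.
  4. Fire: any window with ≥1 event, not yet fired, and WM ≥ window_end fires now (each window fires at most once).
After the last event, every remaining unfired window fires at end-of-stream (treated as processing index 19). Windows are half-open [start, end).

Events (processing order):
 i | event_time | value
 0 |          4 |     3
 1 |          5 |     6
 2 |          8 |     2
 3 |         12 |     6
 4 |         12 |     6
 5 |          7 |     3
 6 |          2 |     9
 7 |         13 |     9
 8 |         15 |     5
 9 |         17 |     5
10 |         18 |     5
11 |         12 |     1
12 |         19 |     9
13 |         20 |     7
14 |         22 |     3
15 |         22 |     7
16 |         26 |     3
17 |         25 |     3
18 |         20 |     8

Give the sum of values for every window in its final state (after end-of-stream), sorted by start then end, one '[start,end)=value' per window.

[0,8)=9 [5,13)=20 [10,18)=31 [15,23)=41 [20,28)=23 [25,33)=6

i=0 t=4 v=3: → [0,8); WM=−∞
i=1 t=5 v=6: → [5,13),[0,8); WM=5
i=2 t=8 v=2: → [5,13); WM=5
i=3 t=12 v=6: → [10,18),[5,13); WM=12; [0,8) fires=9
i=4 t=12 v=6: → [10,18),[5,13); WM=12
i=5 t=7 v=3: DROP (t<12-0); WM=12
i=6 t=2 v=9: DROP (t<12-0); WM=12
i=7 t=13 v=9: → [10,18); WM=13; [5,13) fires=20
i=8 t=15 v=5: → [15,23),[10,18); WM=13
i=9 t=17 v=5: → [15,23),[10,18); WM=17
i=10 t=18 v=5: → [15,23); WM=17
i=11 t=12 v=1: DROP (t<17-0); WM=18; [10,18) fires=31
i=12 t=19 v=9: → [15,23); WM=18
i=13 t=20 v=7: → [20,28),[15,23); WM=20
i=14 t=22 v=3: → [20,28),[15,23); WM=20
i=15 t=22 v=7: → [20,28),[15,23); WM=22
i=16 t=26 v=3: → [25,33),[20,28); WM=22
i=17 t=25 v=3: → [25,33),[20,28); WM=26; [15,23) fires=41
i=18 t=20 v=8: DROP (t<26-0); WM=26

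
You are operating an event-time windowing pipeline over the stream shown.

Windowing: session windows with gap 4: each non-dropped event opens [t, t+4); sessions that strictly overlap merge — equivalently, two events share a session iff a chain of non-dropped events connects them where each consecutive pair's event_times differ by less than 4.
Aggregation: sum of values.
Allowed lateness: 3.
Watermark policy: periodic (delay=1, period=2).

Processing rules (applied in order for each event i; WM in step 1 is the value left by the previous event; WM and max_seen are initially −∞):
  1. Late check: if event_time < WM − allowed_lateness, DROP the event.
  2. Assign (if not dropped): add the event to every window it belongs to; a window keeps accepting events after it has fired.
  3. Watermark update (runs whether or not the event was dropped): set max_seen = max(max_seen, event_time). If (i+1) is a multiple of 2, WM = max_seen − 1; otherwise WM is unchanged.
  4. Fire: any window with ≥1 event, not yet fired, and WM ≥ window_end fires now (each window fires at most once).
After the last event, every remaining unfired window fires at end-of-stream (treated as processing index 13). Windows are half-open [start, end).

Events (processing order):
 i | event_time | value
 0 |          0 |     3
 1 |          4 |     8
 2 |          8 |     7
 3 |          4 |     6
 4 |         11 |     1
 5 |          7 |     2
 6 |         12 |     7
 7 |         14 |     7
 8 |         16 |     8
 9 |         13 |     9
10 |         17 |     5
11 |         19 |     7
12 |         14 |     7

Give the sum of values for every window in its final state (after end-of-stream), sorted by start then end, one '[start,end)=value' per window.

[0,4)=3 [4,23)=67

i=0 t=0 v=3: → [0,4); WM=−∞
i=1 t=4 v=8: → [4,8); WM=3
i=2 t=8 v=7: → [8,12); WM=3
i=3 t=4 v=6: → [4,8); WM=7
i=4 t=11 v=1: → [8,15); WM=7
i=5 t=7 v=2: → [4,15); WM=10
i=6 t=12 v=7: → [4,16); WM=10
i=7 t=14 v=7: → [4,18); WM=13
i=8 t=16 v=8: → [4,20); WM=13
i=9 t=13 v=9: → [4,20); WM=15
i=10 t=17 v=5: → [4,21); WM=15
i=11 t=19 v=7: → [4,23); WM=18
i=12 t=14 v=7: DROP (t<18-3); WM=18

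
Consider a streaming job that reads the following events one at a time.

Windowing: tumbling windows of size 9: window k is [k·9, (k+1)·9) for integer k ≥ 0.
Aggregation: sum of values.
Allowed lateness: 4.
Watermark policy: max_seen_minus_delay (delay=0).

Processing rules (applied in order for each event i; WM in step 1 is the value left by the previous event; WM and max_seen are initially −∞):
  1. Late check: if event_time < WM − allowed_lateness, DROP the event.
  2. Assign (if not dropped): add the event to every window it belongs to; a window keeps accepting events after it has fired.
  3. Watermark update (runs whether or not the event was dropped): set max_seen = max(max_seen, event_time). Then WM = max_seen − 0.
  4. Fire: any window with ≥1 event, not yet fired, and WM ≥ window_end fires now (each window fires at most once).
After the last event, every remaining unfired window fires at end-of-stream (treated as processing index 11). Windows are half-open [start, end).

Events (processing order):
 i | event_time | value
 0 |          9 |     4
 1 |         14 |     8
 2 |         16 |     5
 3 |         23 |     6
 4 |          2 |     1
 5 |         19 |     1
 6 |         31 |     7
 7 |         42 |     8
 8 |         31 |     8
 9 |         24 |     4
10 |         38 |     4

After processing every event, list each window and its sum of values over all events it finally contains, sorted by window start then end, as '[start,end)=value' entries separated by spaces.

[9,18)=17 [18,27)=7 [27,36)=7 [36,45)=12

i=0 t=9 v=4: → [9,18); WM=9
i=1 t=14 v=8: → [9,18); WM=14
i=2 t=16 v=5: → [9,18); WM=16
i=3 t=23 v=6: → [18,27); WM=23; [9,18) fires=17
i=4 t=2 v=1: DROP (t<23-4); WM=23
i=5 t=19 v=1: → [18,27); WM=23
i=6 t=31 v=7: → [27,36); WM=31; [18,27) fires=7
i=7 t=42 v=8: → [36,45); WM=42; [27,36) fires=7
i=8 t=31 v=8: DROP (t<42-4); WM=42
i=9 t=24 v=4: DROP (t<42-4); WM=42
i=10 t=38 v=4: → [36,45); WM=42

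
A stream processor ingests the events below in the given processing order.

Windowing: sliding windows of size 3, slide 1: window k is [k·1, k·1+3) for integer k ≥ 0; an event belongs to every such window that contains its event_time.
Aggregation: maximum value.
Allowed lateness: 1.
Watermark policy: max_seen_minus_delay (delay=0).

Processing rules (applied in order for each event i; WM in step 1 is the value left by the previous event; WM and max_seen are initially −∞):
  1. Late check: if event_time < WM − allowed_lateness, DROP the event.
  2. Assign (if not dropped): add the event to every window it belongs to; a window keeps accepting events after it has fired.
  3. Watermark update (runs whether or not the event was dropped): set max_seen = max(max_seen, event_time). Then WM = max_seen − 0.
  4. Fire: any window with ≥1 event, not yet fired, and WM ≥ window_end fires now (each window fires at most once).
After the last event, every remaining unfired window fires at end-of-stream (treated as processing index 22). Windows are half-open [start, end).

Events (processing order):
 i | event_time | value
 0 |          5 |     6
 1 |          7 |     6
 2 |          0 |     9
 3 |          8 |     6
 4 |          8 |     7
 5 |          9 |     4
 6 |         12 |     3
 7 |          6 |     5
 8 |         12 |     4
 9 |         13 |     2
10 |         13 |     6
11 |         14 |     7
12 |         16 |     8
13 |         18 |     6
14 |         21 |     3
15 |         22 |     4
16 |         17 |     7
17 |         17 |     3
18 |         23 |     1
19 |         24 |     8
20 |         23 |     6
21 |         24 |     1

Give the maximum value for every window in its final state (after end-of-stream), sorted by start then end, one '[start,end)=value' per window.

i=0 t=5 v=6: → [5,8),[4,7),[3,6); WM=5
i=1 t=7 v=6: → [7,10),[6,9),[5,8); WM=7; [3,6) fires=6 [4,7) fires=6
i=2 t=0 v=9: DROP (t<7-1); WM=7
i=3 t=8 v=6: → [8,11),[7,10),[6,9); WM=8; [5,8) fires=6
i=4 t=8 v=7: → [8,11),[7,10),[6,9); WM=8
i=5 t=9 v=4: → [9,12),[8,11),[7,10); WM=9; [6,9) fires=7
i=6 t=12 v=3: → [12,15),[11,14),[10,13); WM=12; [7,10) fires=7 [8,11) fires=7 [9,12) fires=4
i=7 t=6 v=5: DROP (t<12-1); WM=12
i=8 t=12 v=4: → [12,15),[11,14),[10,13); WM=12
i=9 t=13 v=2: → [13,16),[12,15),[11,14); WM=13; [10,13) fires=4
i=10 t=13 v=6: → [13,16),[12,15),[11,14); WM=13
i=11 t=14 v=7: → [14,17),[13,16),[12,15); WM=14; [11,14) fires=6
i=12 t=16 v=8: → [16,19),[15,18),[14,17); WM=16; [12,15) fires=7 [13,16) fires=7
i=13 t=18 v=6: → [18,21),[17,20),[16,19); WM=18; [14,17) fires=8 [15,18) fires=8
i=14 t=21 v=3: → [21,24),[20,23),[19,22); WM=21; [16,19) fires=8 [17,20) fires=6 [18,21) fires=6
i=15 t=22 v=4: → [22,25),[21,24),[20,23); WM=22; [19,22) fires=3
i=16 t=17 v=7: DROP (t<22-1); WM=22
i=17 t=17 v=3: DROP (t<22-1); WM=22
i=18 t=23 v=1: → [23,26),[22,25),[21,24); WM=23; [20,23) fires=4
i=19 t=24 v=8: → [24,27),[23,26),[22,25); WM=24; [21,24) fires=4
i=20 t=23 v=6: → [23,26),[22,25),[21,24); WM=24
i=21 t=24 v=1: → [24,27),[23,26),[22,25); WM=24

[3,6)=6 [4,7)=6 [5,8)=6 [6,9)=7 [7,10)=7 [8,11)=7 [9,12)=4 [10,13)=4 [11,14)=6 [12,15)=7 [13,16)=7 [14,17)=8 [15,18)=8 [16,19)=8 [17,20)=6 [18,21)=6 [19,22)=3 [20,23)=4 [21,24)=6 [22,25)=8 [23,26)=8 [24,27)=8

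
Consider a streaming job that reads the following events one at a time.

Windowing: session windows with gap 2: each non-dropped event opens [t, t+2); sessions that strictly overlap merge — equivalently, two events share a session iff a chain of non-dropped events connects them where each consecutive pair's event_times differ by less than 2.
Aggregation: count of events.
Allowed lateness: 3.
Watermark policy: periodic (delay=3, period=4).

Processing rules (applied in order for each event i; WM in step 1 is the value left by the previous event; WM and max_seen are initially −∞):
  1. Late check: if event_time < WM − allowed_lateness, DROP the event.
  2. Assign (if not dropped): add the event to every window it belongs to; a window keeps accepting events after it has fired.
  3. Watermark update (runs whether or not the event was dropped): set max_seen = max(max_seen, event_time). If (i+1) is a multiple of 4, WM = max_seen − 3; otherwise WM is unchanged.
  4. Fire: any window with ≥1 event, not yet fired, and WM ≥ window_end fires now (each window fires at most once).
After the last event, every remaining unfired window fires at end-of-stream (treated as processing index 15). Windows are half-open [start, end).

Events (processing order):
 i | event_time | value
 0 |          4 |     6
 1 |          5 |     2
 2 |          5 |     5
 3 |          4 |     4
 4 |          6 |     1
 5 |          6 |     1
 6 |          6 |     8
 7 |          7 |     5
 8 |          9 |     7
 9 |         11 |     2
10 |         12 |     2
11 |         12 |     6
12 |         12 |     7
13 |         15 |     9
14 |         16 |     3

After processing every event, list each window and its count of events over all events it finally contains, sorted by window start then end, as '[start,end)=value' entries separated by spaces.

[4,9)=8 [9,11)=1 [11,14)=4 [15,18)=2

i=0 t=4 v=6: → [4,6); WM=−∞
i=1 t=5 v=2: → [4,7); WM=−∞
i=2 t=5 v=5: → [4,7); WM=−∞
i=3 t=4 v=4: → [4,7); WM=2
i=4 t=6 v=1: → [4,8); WM=2
i=5 t=6 v=1: → [4,8); WM=2
i=6 t=6 v=8: → [4,8); WM=2
i=7 t=7 v=5: → [4,9); WM=4
i=8 t=9 v=7: → [9,11); WM=4
i=9 t=11 v=2: → [11,13); WM=4
i=10 t=12 v=2: → [11,14); WM=4
i=11 t=12 v=6: → [11,14); WM=9
i=12 t=12 v=7: → [11,14); WM=9
i=13 t=15 v=9: → [15,17); WM=9
i=14 t=16 v=3: → [15,18); WM=9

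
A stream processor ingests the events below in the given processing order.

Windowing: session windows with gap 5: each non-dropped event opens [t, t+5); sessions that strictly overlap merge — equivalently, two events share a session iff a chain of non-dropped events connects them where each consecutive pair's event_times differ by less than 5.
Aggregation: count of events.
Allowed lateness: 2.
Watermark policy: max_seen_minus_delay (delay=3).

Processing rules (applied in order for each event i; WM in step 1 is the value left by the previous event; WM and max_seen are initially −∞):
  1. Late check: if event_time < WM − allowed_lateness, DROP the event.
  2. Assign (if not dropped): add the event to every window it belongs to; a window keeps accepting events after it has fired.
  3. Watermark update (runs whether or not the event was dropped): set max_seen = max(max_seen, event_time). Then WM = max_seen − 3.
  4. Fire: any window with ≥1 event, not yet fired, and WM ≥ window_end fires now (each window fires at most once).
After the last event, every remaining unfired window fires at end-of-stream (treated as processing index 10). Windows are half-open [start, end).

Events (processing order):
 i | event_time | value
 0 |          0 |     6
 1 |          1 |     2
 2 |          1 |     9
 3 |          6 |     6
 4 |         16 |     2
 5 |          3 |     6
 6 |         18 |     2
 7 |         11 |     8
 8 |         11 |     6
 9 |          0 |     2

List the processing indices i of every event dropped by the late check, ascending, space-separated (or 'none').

i=0 t=0 v=6: → [0,5); WM=-3
i=1 t=1 v=2: → [0,6); WM=-2
i=2 t=1 v=9: → [0,6); WM=-2
i=3 t=6 v=6: → [6,11); WM=3
i=4 t=16 v=2: → [16,21); WM=13
i=5 t=3 v=6: DROP (t<13-2); WM=13
i=6 t=18 v=2: → [16,23); WM=15
i=7 t=11 v=8: DROP (t<15-2); WM=15
i=8 t=11 v=6: DROP (t<15-2); WM=15
i=9 t=0 v=2: DROP (t<15-2); WM=15

5 7 8 9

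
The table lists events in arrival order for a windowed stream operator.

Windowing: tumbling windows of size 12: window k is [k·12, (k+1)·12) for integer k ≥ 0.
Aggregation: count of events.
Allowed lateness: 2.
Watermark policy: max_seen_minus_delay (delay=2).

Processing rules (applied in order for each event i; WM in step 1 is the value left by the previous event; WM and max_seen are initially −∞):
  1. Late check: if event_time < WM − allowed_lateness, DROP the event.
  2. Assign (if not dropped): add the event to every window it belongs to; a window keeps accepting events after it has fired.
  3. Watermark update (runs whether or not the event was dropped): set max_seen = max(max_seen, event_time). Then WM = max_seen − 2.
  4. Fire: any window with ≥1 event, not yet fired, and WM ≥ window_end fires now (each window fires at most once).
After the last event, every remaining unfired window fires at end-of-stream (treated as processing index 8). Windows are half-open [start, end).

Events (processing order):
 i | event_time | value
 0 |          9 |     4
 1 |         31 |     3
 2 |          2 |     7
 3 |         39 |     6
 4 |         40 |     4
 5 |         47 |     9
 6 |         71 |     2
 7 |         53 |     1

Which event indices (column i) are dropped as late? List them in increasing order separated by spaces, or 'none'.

i=0 t=9 v=4: → [0,12); WM=7
i=1 t=31 v=3: → [24,36); WM=29; [0,12) fires=1
i=2 t=2 v=7: DROP (t<29-2); WM=29
i=3 t=39 v=6: → [36,48); WM=37; [24,36) fires=1
i=4 t=40 v=4: → [36,48); WM=38
i=5 t=47 v=9: → [36,48); WM=45
i=6 t=71 v=2: → [60,72); WM=69; [36,48) fires=3
i=7 t=53 v=1: DROP (t<69-2); WM=69

2 7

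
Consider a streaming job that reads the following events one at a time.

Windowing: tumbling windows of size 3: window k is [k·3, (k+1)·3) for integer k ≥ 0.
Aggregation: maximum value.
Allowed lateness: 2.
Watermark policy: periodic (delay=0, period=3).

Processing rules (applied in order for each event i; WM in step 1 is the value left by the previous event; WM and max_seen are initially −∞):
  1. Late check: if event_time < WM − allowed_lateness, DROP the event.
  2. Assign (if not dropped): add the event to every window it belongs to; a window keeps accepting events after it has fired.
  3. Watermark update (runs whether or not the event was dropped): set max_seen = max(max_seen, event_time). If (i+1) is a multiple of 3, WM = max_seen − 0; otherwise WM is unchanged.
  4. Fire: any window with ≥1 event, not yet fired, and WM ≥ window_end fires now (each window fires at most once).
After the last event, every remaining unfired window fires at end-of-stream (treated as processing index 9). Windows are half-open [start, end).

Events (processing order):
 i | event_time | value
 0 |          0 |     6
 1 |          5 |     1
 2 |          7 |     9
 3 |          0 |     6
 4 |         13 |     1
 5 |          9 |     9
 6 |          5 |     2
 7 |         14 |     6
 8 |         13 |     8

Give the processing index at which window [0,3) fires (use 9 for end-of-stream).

i=0 t=0 v=6: → [0,3); WM=−∞
i=1 t=5 v=1: → [3,6); WM=−∞
i=2 t=7 v=9: → [6,9); WM=7; [0,3) fires=6 [3,6) fires=1
i=3 t=0 v=6: DROP (t<7-2); WM=7
i=4 t=13 v=1: → [12,15); WM=7
i=5 t=9 v=9: → [9,12); WM=13; [6,9) fires=9 [9,12) fires=9
i=6 t=5 v=2: DROP (t<13-2); WM=13
i=7 t=14 v=6: → [12,15); WM=13
i=8 t=13 v=8: → [12,15); WM=14

2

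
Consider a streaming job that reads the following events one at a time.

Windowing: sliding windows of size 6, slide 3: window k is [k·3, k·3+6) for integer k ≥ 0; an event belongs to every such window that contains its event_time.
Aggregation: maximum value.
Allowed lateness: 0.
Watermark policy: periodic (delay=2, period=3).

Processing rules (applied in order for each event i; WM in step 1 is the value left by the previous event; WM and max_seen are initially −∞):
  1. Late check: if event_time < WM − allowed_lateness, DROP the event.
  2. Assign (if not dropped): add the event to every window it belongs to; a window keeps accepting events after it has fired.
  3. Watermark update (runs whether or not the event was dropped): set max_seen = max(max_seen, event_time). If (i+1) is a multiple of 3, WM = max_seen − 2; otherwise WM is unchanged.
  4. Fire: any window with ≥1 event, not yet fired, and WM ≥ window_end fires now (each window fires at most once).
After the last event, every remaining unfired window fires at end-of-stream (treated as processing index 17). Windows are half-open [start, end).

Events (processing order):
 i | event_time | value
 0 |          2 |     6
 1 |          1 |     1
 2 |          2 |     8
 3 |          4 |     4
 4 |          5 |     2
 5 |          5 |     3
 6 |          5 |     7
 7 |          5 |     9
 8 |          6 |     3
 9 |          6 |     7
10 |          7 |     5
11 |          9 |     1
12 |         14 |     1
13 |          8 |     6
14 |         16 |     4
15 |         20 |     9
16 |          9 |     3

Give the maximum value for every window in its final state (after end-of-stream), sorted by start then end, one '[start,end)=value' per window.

[0,6)=9 [3,9)=9 [6,12)=7 [9,15)=1 [12,18)=4 [15,21)=9 [18,24)=9

i=0 t=2 v=6: → [0,6); WM=−∞
i=1 t=1 v=1: → [0,6); WM=−∞
i=2 t=2 v=8: → [0,6); WM=0
i=3 t=4 v=4: → [3,9),[0,6); WM=0
i=4 t=5 v=2: → [3,9),[0,6); WM=0
i=5 t=5 v=3: → [3,9),[0,6); WM=3
i=6 t=5 v=7: → [3,9),[0,6); WM=3
i=7 t=5 v=9: → [3,9),[0,6); WM=3
i=8 t=6 v=3: → [6,12),[3,9); WM=4
i=9 t=6 v=7: → [6,12),[3,9); WM=4
i=10 t=7 v=5: → [6,12),[3,9); WM=4
i=11 t=9 v=1: → [9,15),[6,12); WM=7; [0,6) fires=9
i=12 t=14 v=1: → [12,18),[9,15); WM=7
i=13 t=8 v=6: → [6,12),[3,9); WM=7
i=14 t=16 v=4: → [15,21),[12,18); WM=14; [3,9) fires=9 [6,12) fires=7
i=15 t=20 v=9: → [18,24),[15,21); WM=14
i=16 t=9 v=3: DROP (t<14-0); WM=14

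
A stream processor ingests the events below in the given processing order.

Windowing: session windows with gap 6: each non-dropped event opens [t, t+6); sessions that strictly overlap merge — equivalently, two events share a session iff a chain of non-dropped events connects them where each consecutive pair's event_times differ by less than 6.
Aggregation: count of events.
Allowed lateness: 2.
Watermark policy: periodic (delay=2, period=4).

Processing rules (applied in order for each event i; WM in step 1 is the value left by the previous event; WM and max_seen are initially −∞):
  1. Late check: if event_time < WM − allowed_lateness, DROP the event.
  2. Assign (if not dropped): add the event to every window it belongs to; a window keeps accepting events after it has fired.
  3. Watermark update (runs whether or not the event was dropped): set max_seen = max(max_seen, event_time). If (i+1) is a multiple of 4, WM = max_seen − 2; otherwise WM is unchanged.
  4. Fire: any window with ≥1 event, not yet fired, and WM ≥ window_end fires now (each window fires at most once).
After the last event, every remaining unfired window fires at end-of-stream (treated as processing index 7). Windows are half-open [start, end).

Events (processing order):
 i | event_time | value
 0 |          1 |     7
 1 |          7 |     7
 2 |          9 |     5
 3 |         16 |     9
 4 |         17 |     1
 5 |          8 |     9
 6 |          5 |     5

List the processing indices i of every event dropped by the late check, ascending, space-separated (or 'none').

5 6

i=0 t=1 v=7: → [1,7); WM=−∞
i=1 t=7 v=7: → [7,13); WM=−∞
i=2 t=9 v=5: → [7,15); WM=−∞
i=3 t=16 v=9: → [16,22); WM=14
i=4 t=17 v=1: → [16,23); WM=14
i=5 t=8 v=9: DROP (t<14-2); WM=14
i=6 t=5 v=5: DROP (t<14-2); WM=14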